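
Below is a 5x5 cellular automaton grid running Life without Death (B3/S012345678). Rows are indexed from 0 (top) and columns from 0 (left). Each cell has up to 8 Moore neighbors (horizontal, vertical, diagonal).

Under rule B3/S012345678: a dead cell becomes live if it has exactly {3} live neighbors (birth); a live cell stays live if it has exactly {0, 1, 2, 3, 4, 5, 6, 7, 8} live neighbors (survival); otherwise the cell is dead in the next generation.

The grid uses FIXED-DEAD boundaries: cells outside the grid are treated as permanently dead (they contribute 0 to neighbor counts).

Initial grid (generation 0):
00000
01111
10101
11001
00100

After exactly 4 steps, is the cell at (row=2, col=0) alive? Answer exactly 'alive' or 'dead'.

Simulating step by step:
Generation 0 (given above): 11 live cells
Generation 1: 15 live cells
00110
01111
10101
11101
01100
Generation 2: 19 live cells
01111
01111
10101
11101
11110
Generation 3: 20 live cells
01111
11111
10101
11101
11110
Generation 4: 21 live cells
11111
11111
10101
11101
11110

Cell (2,0) at generation 4: 1 -> alive

Answer: alive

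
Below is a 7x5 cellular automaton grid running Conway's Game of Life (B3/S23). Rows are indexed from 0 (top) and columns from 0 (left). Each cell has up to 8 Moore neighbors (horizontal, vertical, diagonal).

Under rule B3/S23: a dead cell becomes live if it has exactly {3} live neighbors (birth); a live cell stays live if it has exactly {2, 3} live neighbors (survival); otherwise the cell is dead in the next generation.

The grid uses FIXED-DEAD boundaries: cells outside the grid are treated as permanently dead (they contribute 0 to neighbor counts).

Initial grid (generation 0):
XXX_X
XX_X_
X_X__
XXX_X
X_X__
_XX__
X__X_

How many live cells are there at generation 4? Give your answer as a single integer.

Simulating step by step:
Generation 0 (given above): 19 live cells
Generation 1: 12 live cells
X_XX_
___X_
_____
X_X__
X____
X_XX_
_XX__
Generation 2: 14 live cells
__XX_
__XX_
_____
_X___
X_XX_
X_XX_
_XXX_
Generation 3: 13 live cells
__XX_
__XX_
__X__
_XX__
X__X_
X___X
_X_X_
Generation 4: 14 live cells
__XX_
_X___
_____
_XXX_
X_XX_
XXXXX
_____
Population at generation 4: 14

Answer: 14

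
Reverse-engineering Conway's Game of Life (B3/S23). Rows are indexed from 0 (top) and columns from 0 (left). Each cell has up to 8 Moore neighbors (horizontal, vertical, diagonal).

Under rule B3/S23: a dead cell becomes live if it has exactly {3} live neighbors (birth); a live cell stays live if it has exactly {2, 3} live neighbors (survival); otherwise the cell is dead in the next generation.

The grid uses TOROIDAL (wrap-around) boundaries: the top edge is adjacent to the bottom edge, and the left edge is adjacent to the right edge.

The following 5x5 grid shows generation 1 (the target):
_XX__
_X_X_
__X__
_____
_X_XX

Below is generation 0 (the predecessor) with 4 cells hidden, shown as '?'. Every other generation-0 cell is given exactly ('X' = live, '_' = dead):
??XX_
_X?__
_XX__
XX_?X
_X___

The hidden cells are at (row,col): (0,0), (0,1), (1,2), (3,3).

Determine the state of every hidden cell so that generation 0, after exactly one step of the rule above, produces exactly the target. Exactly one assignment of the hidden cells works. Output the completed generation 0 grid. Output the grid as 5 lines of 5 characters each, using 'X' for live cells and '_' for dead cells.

Hidden generation-0 cells (in order): (0,0), (0,1), (1,2), (3,3).
A hidden cell only influences target cells in its own 3x3 neighborhood. Try each of the 2^4 = 16 assignments, step the completed generation 0 forward once under B3/S23, and compare with the target:
  (0,0)=_ (0,1)=_ (1,2)=_ (3,3)=_ -> step reproduces the target at every cell -> ACCEPT
  (0,0)=_ (0,1)=_ (1,2)=_ (3,3)=X -> step gives (2,2)='_' but target has 'X' -> reject
  (0,0)=_ (0,1)=_ (1,2)=X (3,3)=_ -> step gives (0,1)='_' but target has 'X' -> reject
  (0,0)=_ (0,1)=_ (1,2)=X (3,3)=X -> step gives (0,1)='_' but target has 'X' -> reject
  (0,0)=_ (0,1)=X (1,2)=_ (3,3)=_ -> step gives (0,0)='X' but target has '_' -> reject
  (0,0)=_ (0,1)=X (1,2)=_ (3,3)=X -> step gives (0,0)='X' but target has '_' -> reject
  (0,0)=_ (0,1)=X (1,2)=X (3,3)=_ -> step gives (0,0)='X' but target has '_' -> reject
  (0,0)=_ (0,1)=X (1,2)=X (3,3)=X -> step gives (0,0)='X' but target has '_' -> reject
  (0,0)=X (0,1)=_ (1,2)=_ (3,3)=_ -> step gives (0,0)='X' but target has '_' -> reject
  (0,0)=X (0,1)=_ (1,2)=_ (3,3)=X -> step gives (0,0)='X' but target has '_' -> reject
  (0,0)=X (0,1)=_ (1,2)=X (3,3)=_ -> step gives (0,0)='X' but target has '_' -> reject
  (0,0)=X (0,1)=_ (1,2)=X (3,3)=X -> step gives (0,0)='X' but target has '_' -> reject
  (0,0)=X (0,1)=X (1,2)=_ (3,3)=_ -> step gives (0,0)='X' but target has '_' -> reject
  (0,0)=X (0,1)=X (1,2)=_ (3,3)=X -> step gives (0,0)='X' but target has '_' -> reject
  (0,0)=X (0,1)=X (1,2)=X (3,3)=_ -> step gives (0,0)='X' but target has '_' -> reject
  (0,0)=X (0,1)=X (1,2)=X (3,3)=X -> step gives (0,0)='X' but target has '_' -> reject
Unique solution: (0,0)=dead, (0,1)=dead, (1,2)=dead, (3,3)=dead.
Check: live-neighbor counts of every cell in the completed generation 0:
23311
23531
54322
44421
43433
Applying B3/S23 to generation 0 with these counts gives:
_XX__
_X_X_
__X__
_____
_X_XX
which matches the target exactly.

Answer: __XX_
_X___
_XX__
XX__X
_X___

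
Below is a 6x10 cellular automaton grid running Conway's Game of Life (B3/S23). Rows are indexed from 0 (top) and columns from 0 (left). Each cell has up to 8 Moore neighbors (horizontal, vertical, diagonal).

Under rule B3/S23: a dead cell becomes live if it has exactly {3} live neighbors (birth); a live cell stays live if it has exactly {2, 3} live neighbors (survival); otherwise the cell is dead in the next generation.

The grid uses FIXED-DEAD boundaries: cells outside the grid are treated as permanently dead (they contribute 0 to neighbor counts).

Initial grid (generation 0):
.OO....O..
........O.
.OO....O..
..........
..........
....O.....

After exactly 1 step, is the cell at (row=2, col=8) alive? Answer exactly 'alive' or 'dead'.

Simulating step by step:
Generation 0 (given above): 8 live cells
Generation 1: 2 live cells
..........
.......OO.
..........
..........
..........
..........

Cell (2,8) at generation 1: 0 -> dead

Answer: dead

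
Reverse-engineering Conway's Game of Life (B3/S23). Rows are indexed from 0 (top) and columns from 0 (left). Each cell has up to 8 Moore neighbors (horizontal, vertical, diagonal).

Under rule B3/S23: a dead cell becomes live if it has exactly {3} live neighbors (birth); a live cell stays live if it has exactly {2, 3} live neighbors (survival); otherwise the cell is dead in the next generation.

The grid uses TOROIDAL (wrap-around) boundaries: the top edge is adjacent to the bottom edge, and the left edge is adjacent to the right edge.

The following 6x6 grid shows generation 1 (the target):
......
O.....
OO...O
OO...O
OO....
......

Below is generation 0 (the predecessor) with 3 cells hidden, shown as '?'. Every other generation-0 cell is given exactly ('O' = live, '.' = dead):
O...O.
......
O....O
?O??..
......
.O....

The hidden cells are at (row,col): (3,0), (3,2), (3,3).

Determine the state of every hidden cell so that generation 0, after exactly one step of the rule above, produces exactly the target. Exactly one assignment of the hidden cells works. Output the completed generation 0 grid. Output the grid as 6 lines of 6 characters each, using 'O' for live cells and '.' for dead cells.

Hidden generation-0 cells (in order): (3,0), (3,2), (3,3).
A hidden cell only influences target cells in its own 3x3 neighborhood. Try each of the 2^3 = 8 assignments, step the completed generation 0 forward once under B3/S23, and compare with the target:
  (3,0)=. (3,2)=. (3,3)=. -> step gives (2,1)='.' but target has 'O' -> reject
  (3,0)=. (3,2)=. (3,3)=O -> step gives (2,1)='.' but target has 'O' -> reject
  (3,0)=. (3,2)=O (3,3)=. -> step gives (2,5)='.' but target has 'O' -> reject
  (3,0)=. (3,2)=O (3,3)=O -> step gives (2,2)='O' but target has '.' -> reject
  (3,0)=O (3,2)=. (3,3)=. -> step reproduces the target at every cell -> ACCEPT
  (3,0)=O (3,2)=. (3,3)=O -> step gives (4,2)='O' but target has '.' -> reject
  (3,0)=O (3,2)=O (3,3)=. -> step gives (2,1)='.' but target has 'O' -> reject
  (3,0)=O (3,2)=O (3,3)=O -> step gives (2,1)='.' but target has 'O' -> reject
Unique solution: (3,0)=live, (3,2)=dead, (3,3)=dead.
Check: live-neighbor counts of every cell in the completed generation 0:
121102
320124
331012
321013
332001
211112
Applying B3/S23 to generation 0 with these counts gives:
......
O.....
OO...O
OO...O
OO....
......
which matches the target exactly.

Answer: O...O.
......
O....O
OO....
......
.O....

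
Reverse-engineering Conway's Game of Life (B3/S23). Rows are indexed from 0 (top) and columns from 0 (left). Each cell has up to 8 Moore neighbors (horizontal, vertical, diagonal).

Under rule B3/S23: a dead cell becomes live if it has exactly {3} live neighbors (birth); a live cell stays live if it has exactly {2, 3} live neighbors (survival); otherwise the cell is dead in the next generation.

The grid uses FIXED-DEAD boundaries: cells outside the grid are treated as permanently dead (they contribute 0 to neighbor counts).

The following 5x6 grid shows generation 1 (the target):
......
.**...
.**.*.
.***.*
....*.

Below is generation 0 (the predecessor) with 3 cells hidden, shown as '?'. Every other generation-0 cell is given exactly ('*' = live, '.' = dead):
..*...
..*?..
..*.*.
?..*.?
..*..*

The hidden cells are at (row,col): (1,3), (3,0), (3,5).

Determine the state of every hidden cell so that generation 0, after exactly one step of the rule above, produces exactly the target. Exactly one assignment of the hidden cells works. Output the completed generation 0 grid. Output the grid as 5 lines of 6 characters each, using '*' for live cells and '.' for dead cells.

Hidden generation-0 cells (in order): (1,3), (3,0), (3,5).
A hidden cell only influences target cells in its own 3x3 neighborhood. Try each of the 2^3 = 8 assignments, step the completed generation 0 forward once under B3/S23, and compare with the target:
  (1,3)=. (3,0)=. (3,5)=. -> step gives (2,1)='.' but target has '*' -> reject
  (1,3)=. (3,0)=. (3,5)=* -> step gives (2,1)='.' but target has '*' -> reject
  (1,3)=. (3,0)=* (3,5)=. -> step gives (2,4)='.' but target has '*' -> reject
  (1,3)=. (3,0)=* (3,5)=* -> step reproduces the target at every cell -> ACCEPT
  (1,3)=* (3,0)=. (3,5)=. -> step gives (0,2)='*' but target has '.' -> reject
  (1,3)=* (3,0)=. (3,5)=* -> step gives (0,2)='*' but target has '.' -> reject
  (1,3)=* (3,0)=* (3,5)=. -> step gives (0,2)='*' but target has '.' -> reject
  (1,3)=* (3,0)=* (3,5)=* -> step gives (0,2)='*' but target has '.' -> reject
Unique solution: (1,3)=dead, (3,0)=live, (3,5)=live.
Check: live-neighbor counts of every cell in the completed generation 0:
021200
032411
132422
033342
121231
Applying B3/S23 to generation 0 with these counts gives:
......
.**...
.**.*.
.***.*
....*.
which matches the target exactly.

Answer: ..*...
..*...
..*.*.
*..*.*
..*..*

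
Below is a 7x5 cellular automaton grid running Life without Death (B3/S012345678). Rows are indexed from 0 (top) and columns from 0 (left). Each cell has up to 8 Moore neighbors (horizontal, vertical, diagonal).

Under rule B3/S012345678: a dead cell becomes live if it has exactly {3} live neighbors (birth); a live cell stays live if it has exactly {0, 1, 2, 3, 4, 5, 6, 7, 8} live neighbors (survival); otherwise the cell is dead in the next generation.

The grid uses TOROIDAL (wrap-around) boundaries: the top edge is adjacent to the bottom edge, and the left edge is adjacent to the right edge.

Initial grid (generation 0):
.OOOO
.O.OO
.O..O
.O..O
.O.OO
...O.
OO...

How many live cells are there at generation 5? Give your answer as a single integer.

Simulating step by step:
Generation 0 (given above): 17 live cells
Generation 1: 18 live cells
.OOOO
.O.OO
.O..O
.O..O
.O.OO
.O.O.
OO...
Generation 2: 18 live cells
.OOOO
.O.OO
.O..O
.O..O
.O.OO
.O.O.
OO...
Generation 3: 18 live cells
.OOOO
.O.OO
.O..O
.O..O
.O.OO
.O.O.
OO...
Generation 4: 18 live cells
.OOOO
.O.OO
.O..O
.O..O
.O.OO
.O.O.
OO...
Generation 5: 18 live cells
.OOOO
.O.OO
.O..O
.O..O
.O.OO
.O.O.
OO...
Population at generation 5: 18

Answer: 18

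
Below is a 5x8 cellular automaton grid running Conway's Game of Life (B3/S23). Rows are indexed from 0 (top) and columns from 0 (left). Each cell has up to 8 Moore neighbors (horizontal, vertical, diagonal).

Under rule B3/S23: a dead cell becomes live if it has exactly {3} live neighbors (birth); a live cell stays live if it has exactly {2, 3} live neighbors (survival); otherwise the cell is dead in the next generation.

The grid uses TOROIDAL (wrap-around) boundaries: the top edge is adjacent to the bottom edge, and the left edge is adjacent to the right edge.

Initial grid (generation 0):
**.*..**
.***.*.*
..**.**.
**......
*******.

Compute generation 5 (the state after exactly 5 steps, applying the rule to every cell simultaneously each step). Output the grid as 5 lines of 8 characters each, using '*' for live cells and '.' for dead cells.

Simulating step by step:
Generation 0 (given above): 23 live cells
Generation 1: 10 live cells
........
.....*..
...*.***
*.......
...****.
Generation 2: 10 live cells
......*.
....**..
....****
...*....
....**..
Generation 3: 8 live cells
......*.
....*..*
...*..*.
...*....
....**..
Generation 4: 11 live cells
....*.*.
.....***
...**...
...*.*..
....**..
Generation 5: 10 live cells
(generation 5 grid is the final answer)

Answer: ....*..*
...*..**
...*....
...*.*..
...*..*.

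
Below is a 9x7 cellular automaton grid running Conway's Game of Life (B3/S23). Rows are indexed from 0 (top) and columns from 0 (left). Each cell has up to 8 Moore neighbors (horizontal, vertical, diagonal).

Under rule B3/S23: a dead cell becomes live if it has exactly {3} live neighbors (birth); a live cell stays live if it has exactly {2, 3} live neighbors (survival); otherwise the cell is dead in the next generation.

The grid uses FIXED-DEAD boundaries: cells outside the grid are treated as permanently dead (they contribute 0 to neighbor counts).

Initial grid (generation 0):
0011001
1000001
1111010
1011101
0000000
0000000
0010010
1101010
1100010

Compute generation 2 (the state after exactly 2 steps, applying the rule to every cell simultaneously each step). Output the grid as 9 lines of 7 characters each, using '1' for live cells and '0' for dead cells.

Answer: 0000010
0000101
1100000
0000111
0000100
0011000
0100010
1000110
1100010

Derivation:
Simulating step by step:
Generation 0 (given above): 24 live cells
Generation 1: 21 live cells
0000000
1000111
1000011
1000110
0001000
0000000
0110100
1000011
1110100
Generation 2: 19 live cells
(generation 2 grid is the final answer)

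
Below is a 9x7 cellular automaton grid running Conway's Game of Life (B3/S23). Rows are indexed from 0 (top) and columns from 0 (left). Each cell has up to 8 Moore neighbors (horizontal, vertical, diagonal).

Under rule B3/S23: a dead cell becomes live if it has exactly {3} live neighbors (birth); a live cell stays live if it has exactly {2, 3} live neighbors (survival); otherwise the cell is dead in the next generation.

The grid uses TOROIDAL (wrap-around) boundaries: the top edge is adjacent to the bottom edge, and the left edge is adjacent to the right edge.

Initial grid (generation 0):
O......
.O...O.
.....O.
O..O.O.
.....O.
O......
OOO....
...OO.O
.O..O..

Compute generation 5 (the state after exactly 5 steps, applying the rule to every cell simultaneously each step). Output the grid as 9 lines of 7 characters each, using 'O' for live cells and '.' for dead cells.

Simulating step by step:
Generation 0 (given above): 17 live cells
Generation 1: 20 live cells
OO.....
......O
.....O.
.....O.
....O..
O.....O
OOOO..O
...OOO.
O..OOO.
Generation 2: 24 live cells
OO..OO.
O.....O
.....OO
....OO.
.....OO
..OO.OO
.OOO...
.......
OOOO.O.
Generation 3: 23 live cells
...OOO.
.O..O..
O...O..
....O..
...O...
OO.O.OO
.O.OO..
O...O..
O.OO.O.
Generation 4: 26 live cells
.O...OO
.......
...OOO.
...OO..
O.OO.OO
OO.O.OO
.O.O...
O....OO
.OO..O.
Generation 5: 18 live cells
(generation 5 grid is the final answer)

Answer: OOO..OO
......O
...O.O.
.......
.......
...O.O.
.O.....
O...OOO
.OO.O..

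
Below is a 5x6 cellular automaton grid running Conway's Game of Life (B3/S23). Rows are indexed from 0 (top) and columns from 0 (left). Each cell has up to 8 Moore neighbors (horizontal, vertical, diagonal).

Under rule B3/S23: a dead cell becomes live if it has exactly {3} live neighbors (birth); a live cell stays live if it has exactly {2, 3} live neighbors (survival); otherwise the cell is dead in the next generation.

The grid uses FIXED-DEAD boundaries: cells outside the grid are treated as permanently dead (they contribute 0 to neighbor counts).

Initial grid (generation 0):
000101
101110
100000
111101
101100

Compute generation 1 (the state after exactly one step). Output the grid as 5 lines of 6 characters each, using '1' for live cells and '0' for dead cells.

Answer: 001100
011110
100000
100110
100110

Derivation:
Simulating step by step:
Generation 0 (given above): 15 live cells
Generation 1: 13 live cells
(generation 1 grid is the final answer)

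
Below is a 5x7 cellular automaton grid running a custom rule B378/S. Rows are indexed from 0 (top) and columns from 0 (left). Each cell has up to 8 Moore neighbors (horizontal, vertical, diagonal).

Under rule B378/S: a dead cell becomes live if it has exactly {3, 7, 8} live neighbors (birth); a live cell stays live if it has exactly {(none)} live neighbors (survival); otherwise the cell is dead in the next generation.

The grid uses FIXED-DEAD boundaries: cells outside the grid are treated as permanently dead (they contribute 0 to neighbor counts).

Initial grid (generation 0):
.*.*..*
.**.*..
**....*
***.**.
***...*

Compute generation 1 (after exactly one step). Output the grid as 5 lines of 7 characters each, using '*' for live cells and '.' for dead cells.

Simulating step by step:
Generation 0 (given above): 18 live cells
Generation 1: 7 live cells
(generation 1 grid is the final answer)

Answer: .......
...*.*.
....*..
...*..*
...*.*.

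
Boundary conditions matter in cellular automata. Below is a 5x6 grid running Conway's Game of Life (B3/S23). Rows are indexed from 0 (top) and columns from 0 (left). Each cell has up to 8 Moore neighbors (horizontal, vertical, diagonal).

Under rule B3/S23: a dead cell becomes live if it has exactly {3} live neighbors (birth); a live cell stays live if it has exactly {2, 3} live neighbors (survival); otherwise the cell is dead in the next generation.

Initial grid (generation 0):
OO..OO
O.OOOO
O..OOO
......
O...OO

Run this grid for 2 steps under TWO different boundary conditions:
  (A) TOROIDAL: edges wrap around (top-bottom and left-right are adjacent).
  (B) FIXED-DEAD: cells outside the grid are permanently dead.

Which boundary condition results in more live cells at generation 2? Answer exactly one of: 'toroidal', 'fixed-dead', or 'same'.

Under TOROIDAL boundary, generation 2:
.OOO..
..OO..
.OOO..
O..O..
..OO..
Population = 12

Under FIXED-DEAD boundary, generation 2:
O.O...
O..O..
.OOO..
..O...
......
Population = 8

Comparison: toroidal=12, fixed-dead=8 -> toroidal

Answer: toroidal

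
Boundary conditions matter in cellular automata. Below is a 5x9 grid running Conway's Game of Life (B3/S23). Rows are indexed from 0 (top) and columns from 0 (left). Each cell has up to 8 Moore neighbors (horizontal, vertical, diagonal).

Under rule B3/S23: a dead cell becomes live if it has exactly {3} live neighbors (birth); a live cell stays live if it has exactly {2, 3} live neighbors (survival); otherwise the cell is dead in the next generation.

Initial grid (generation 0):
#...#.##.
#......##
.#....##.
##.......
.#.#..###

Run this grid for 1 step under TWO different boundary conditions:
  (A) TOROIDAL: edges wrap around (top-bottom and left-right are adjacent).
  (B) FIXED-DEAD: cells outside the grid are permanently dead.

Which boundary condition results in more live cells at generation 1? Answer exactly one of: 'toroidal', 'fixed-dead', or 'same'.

Answer: fixed-dead

Derivation:
Under TOROIDAL boundary, generation 1:
.#...#...
##...#...
.#....##.
.#.......
.##..##..
Population = 13

Under FIXED-DEAD boundary, generation 1:
......###
##...#..#
.#....###
##......#
###....#.
Population = 18

Comparison: toroidal=13, fixed-dead=18 -> fixed-dead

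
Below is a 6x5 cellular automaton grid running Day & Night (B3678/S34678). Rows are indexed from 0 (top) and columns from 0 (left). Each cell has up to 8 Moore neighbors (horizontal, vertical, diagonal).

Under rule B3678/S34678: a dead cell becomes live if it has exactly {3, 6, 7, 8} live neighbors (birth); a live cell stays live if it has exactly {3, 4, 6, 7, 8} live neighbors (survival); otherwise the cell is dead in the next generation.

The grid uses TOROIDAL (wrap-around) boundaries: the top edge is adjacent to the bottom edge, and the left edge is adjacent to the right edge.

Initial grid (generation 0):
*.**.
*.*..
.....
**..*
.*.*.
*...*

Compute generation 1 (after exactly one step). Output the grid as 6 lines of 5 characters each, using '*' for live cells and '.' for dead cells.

Simulating step by step:
Generation 0 (given above): 12 live cells
Generation 1: 12 live cells
(generation 1 grid is the final answer)

Answer: *..*.
...**
....*
*.*..
***..
*...*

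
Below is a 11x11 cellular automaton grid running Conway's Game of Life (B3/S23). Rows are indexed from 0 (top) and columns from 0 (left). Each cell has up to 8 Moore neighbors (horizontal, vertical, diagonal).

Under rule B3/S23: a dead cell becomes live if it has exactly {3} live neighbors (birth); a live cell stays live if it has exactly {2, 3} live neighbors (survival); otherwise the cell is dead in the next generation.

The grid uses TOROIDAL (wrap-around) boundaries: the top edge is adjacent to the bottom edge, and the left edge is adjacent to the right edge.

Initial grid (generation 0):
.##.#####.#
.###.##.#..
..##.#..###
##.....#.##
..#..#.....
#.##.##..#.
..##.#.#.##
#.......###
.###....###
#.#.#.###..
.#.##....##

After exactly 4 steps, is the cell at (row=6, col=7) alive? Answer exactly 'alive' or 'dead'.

Simulating step by step:
Generation 0 (given above): 60 live cells
Generation 1: 31 live cells
........#.#
..........#
...#.#.....
##.##.#....
..####..##.
.....#..##.
..##.#.#...
....#..#...
..##.......
....##.#...
..........#
Generation 2: 30 live cells
#.........#
.........#.
#.##.#.....
.#....#....
.##...#####
.....#.#.#.
...#.#.#...
....#.#....
...#.##....
...##......
.........#.
Generation 3: 34 live cells
.........##
##.........
.##........
...#.##.###
###..#...##
..#.##...##
.....#.##..
...#...#...
...#..#....
...###.....
..........#
Generation 4: 39 live cells
.........##
###.......#
.##......##
...####.#..
.##........
..####.....
...#.#.###.
....#..##..
..##.##....
...###.....
....#....##

Cell (6,7) at generation 4: 1 -> alive

Answer: alive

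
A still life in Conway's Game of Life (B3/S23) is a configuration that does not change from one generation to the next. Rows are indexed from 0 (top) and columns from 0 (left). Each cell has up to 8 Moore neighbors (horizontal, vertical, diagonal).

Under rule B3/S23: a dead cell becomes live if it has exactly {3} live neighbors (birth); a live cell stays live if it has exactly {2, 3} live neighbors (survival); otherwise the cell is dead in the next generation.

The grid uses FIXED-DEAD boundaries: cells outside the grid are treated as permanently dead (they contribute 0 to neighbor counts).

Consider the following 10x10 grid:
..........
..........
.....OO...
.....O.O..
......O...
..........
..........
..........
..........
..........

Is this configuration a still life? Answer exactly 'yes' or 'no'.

Compute generation 1 and compare to generation 0 (given above):
Generation 1:
..........
..........
.....OO...
.....O.O..
......O...
..........
..........
..........
..........
..........
The grids are IDENTICAL -> still life.

Answer: yes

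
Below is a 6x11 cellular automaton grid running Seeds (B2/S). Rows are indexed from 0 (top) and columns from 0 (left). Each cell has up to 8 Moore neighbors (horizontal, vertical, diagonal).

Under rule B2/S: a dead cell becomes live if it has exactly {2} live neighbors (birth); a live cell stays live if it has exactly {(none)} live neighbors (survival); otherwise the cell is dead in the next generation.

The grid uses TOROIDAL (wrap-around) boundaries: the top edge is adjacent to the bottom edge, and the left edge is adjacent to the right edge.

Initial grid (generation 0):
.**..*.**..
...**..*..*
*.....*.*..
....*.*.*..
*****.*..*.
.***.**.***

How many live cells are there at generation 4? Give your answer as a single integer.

Simulating step by step:
Generation 0 (given above): 30 live cells
Generation 1: 1 live cells
...........
...........
..........*
...........
...........
...........
Generation 2: 0 live cells
...........
...........
...........
...........
...........
...........
Generation 3: 0 live cells
...........
...........
...........
...........
...........
...........
Generation 4: 0 live cells
...........
...........
...........
...........
...........
...........
Population at generation 4: 0

Answer: 0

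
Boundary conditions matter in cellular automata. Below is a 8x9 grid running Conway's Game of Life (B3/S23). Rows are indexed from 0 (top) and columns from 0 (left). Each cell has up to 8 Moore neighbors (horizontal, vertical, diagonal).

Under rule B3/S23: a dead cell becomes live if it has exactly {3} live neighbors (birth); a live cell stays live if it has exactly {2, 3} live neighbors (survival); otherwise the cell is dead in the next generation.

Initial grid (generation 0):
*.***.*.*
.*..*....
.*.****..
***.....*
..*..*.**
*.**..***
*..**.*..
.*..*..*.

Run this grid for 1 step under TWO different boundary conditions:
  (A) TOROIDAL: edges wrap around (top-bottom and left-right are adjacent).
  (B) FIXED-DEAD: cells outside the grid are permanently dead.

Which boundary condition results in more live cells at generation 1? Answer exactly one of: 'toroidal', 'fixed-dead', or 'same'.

Under TOROIDAL boundary, generation 1:
*.*.*..**
.*....**.
...***...
........*
.........
*.*......
*...*.*..
.*....**.
Population = 20

Under FIXED-DEAD boundary, generation 1:
.*****...
**....**.
...***...
*.......*
*........
..*.....*
*...*.*.*
...***...
Population = 24

Comparison: toroidal=20, fixed-dead=24 -> fixed-dead

Answer: fixed-dead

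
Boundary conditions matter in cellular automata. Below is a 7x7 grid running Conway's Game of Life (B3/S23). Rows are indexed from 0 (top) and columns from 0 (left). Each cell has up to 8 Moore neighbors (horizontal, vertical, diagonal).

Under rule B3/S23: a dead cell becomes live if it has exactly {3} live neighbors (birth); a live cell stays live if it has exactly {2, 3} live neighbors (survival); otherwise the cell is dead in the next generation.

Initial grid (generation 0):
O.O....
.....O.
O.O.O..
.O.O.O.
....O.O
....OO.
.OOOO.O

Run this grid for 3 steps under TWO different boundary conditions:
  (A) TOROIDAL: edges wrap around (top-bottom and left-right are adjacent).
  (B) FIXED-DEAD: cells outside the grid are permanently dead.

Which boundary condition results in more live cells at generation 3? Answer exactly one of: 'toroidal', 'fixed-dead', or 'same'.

Under TOROIDAL boundary, generation 3:
.......
.......
.......
.......
...O...
..O.O..
.OO....
Population = 5

Under FIXED-DEAD boundary, generation 3:
.......
.......
..O.OOO
OO.....
.O.O...
.O....O
..OOO..
Population = 13

Comparison: toroidal=5, fixed-dead=13 -> fixed-dead

Answer: fixed-dead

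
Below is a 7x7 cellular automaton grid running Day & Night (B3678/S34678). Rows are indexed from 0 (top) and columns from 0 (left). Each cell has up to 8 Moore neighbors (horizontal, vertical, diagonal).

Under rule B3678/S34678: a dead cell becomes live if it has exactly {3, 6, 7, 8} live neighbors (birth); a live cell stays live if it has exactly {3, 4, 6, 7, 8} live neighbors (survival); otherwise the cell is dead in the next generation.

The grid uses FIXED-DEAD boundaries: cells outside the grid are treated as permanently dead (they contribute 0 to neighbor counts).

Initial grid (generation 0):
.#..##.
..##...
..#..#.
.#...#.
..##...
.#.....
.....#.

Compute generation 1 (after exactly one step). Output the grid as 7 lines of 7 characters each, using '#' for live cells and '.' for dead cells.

Simulating step by step:
Generation 0 (given above): 13 live cells
Generation 1: 15 live cells
(generation 1 grid is the final answer)

Answer: ..##...
.###.#.
.####..
...##..
.##....
..#....
.......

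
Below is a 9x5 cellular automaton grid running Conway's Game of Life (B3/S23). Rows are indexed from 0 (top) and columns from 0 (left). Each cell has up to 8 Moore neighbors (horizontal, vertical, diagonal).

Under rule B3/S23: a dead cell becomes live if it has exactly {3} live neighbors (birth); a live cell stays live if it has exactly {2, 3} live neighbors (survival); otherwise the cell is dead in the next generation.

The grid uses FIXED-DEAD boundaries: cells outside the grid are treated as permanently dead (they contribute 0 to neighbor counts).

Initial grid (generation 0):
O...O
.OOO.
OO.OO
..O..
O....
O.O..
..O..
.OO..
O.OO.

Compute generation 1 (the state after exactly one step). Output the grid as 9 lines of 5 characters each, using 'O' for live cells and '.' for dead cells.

Answer: .OOO.
.....
O...O
O.OO.
.....
.....
..OO.
.....
..OO.

Derivation:
Simulating step by step:
Generation 0 (given above): 19 live cells
Generation 1: 12 live cells
(generation 1 grid is the final answer)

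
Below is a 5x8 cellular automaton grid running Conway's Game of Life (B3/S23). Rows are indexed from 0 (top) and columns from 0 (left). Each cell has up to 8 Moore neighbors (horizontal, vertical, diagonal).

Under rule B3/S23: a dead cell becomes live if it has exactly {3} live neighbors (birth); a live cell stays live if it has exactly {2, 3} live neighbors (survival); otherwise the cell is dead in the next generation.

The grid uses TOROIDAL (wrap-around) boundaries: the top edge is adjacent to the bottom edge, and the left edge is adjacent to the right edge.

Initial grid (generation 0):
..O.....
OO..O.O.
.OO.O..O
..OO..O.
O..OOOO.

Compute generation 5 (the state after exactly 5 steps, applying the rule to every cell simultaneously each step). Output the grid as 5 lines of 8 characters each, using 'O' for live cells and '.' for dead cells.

Answer: ........
........
........
........
........

Derivation:
Simulating step by step:
Generation 0 (given above): 17 live cells
Generation 1: 16 live cells
O.O...O.
O....O.O
....O.OO
O.....O.
.O..OOOO
Generation 2: 7 live cells
....O...
OO...O..
........
O...O...
.O......
Generation 3: 4 live cells
OO......
........
OO......
........
........
Generation 4: 0 live cells
........
........
........
........
........
Generation 5: 0 live cells
(generation 5 grid is the final answer)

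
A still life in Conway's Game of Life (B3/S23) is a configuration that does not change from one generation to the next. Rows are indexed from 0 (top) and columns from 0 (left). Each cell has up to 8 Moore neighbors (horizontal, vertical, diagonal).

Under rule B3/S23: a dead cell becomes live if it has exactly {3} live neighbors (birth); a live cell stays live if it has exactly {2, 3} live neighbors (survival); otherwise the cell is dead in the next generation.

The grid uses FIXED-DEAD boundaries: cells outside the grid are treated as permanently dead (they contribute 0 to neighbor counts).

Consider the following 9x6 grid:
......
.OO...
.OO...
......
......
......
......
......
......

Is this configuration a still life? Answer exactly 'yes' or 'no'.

Compute generation 1 and compare to generation 0 (given above):
Generation 1:
......
.OO...
.OO...
......
......
......
......
......
......
The grids are IDENTICAL -> still life.

Answer: yes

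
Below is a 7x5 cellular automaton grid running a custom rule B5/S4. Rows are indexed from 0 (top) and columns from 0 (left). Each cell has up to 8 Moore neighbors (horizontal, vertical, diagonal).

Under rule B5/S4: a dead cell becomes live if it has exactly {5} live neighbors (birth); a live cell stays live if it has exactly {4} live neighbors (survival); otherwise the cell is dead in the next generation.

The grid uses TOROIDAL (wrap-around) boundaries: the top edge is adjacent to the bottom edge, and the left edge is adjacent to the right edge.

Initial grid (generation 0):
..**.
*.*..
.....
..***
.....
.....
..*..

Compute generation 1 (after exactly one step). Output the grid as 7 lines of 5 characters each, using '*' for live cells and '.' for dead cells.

Answer: .....
.....
.....
.....
.....
.....
.....

Derivation:
Simulating step by step:
Generation 0 (given above): 8 live cells
Generation 1: 0 live cells
(generation 1 grid is the final answer)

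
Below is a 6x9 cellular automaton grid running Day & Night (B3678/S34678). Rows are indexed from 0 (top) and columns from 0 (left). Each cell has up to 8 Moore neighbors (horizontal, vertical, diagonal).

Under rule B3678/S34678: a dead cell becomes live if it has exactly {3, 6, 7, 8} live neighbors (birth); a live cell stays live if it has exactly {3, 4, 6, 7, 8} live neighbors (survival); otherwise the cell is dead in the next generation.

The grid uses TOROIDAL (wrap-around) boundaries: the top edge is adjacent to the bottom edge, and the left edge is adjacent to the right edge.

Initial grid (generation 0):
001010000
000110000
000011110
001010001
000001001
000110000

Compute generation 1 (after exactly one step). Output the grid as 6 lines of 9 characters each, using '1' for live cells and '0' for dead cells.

Simulating step by step:
Generation 0 (given above): 15 live cells
Generation 1: 13 live cells
(generation 1 grid is the final answer)

Answer: 000111000
000110100
000011000
000110000
000000000
000111000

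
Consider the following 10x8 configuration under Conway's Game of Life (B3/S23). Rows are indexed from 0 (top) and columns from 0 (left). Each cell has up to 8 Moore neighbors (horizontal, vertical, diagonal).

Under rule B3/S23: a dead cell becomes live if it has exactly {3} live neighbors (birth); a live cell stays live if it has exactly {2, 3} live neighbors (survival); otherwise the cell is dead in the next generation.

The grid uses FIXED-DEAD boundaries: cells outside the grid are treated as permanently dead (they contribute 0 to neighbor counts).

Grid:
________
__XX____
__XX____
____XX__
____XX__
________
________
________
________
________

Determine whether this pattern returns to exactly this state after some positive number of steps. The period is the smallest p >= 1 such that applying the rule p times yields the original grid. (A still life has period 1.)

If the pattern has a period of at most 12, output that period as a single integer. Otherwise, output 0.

Simulating and comparing each generation to the original:
Gen 0 (original, given above): 8 live cells
Gen 1: 6 live cells, differs from original
Gen 2: 8 live cells, MATCHES original -> period = 2

Answer: 2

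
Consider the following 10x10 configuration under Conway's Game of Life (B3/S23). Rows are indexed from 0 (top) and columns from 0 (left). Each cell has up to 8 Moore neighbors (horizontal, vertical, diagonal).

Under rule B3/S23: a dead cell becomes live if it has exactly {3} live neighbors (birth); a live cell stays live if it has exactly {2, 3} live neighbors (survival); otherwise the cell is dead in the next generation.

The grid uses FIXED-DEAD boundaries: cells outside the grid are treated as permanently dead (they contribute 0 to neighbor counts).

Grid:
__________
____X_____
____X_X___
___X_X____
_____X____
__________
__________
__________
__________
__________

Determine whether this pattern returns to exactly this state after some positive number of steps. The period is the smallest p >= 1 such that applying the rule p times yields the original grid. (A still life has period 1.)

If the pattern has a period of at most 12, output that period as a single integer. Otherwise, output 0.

Simulating and comparing each generation to the original:
Gen 0 (original, given above): 6 live cells
Gen 1: 6 live cells, differs from original
Gen 2: 6 live cells, MATCHES original -> period = 2

Answer: 2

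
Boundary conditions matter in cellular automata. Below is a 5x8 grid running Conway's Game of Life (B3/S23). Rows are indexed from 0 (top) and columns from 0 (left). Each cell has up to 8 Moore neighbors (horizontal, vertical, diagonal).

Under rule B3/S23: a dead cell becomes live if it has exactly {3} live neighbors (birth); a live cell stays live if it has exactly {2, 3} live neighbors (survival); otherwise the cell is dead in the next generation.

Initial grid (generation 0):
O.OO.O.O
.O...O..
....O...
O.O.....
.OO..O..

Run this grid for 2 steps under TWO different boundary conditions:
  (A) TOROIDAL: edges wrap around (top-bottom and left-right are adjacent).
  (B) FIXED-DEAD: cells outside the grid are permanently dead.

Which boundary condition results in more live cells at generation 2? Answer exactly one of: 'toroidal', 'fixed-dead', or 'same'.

Answer: toroidal

Derivation:
Under TOROIDAL boundary, generation 2:
O..O....
O..O.OOO
O...O...
..OO....
..O.OOOO
Population = 16

Under FIXED-DEAD boundary, generation 2:
.O..O.O.
O..OOOO.
.O..O...
...O....
.OOO....
Population = 14

Comparison: toroidal=16, fixed-dead=14 -> toroidal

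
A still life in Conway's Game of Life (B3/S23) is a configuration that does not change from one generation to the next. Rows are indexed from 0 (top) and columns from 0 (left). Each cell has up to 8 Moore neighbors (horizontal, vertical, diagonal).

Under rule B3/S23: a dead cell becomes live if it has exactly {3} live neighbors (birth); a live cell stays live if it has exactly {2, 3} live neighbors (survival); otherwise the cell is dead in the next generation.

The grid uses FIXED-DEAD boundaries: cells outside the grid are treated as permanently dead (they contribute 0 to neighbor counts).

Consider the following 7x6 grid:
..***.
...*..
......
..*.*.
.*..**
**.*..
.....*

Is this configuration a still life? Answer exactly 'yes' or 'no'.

Compute generation 1 and compare to generation 0 (given above):
Generation 1:
..***.
..***.
...*..
...***
**..**
***..*
......
Cell (1,2) differs: gen0=0 vs gen1=1 -> NOT a still life.

Answer: no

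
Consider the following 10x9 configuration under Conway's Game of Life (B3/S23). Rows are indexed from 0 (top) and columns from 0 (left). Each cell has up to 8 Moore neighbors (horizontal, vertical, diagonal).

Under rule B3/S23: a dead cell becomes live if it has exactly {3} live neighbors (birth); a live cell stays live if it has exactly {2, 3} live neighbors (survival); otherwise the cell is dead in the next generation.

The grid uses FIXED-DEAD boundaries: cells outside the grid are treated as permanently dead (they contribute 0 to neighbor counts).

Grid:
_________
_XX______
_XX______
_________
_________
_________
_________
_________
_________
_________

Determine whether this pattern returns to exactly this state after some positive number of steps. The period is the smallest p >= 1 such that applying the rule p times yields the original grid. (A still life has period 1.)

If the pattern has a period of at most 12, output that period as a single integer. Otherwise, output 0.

Answer: 1

Derivation:
Simulating and comparing each generation to the original:
Gen 0 (original, given above): 4 live cells
Gen 1: 4 live cells, MATCHES original -> period = 1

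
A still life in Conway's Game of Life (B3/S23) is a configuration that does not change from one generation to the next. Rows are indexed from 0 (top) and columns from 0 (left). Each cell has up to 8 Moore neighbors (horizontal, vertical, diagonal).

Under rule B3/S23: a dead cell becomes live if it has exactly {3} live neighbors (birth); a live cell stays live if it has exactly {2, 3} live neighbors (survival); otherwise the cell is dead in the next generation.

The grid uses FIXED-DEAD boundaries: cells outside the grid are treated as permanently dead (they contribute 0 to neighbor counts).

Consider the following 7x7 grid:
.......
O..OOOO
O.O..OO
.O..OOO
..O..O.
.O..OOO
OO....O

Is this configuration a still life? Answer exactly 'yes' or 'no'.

Compute generation 1 and compare to generation 0 (given above):
Generation 1:
....OO.
.O.OO.O
O.O....
.OOOO..
.OOO...
OOO.O.O
OO....O
Cell (0,4) differs: gen0=0 vs gen1=1 -> NOT a still life.

Answer: no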